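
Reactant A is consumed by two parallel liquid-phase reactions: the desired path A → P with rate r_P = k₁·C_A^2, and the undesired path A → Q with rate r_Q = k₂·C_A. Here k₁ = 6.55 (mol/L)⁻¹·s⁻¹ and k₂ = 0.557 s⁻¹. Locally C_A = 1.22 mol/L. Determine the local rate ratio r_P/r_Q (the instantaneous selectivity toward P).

14.3

S_{P/Q} = r_P/r_Q = (k₁·C_A^2)/(k₂·C_A) = (k₁/k₂)·C_A.
= (6.55×1.220^2) / (0.557×1.220) = 9.749/0.6795 = 14.3.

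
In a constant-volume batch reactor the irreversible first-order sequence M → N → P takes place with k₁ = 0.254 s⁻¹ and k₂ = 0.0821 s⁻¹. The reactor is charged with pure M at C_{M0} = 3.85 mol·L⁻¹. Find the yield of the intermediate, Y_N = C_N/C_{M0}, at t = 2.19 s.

0.387

For first-order series with pure M initially, C_N(t) = k₁C_{M0}/(k₂−k₁)·(e^(−k₁t) − e^(−k₂t)).
e^(−k₁t) = e^(−0.254×2.19) = e^(−0.5563) = 0.5733; e^(−k₂t) = e^(−0.1798) = 0.8354.
C_N = 0.254×3.85/(0.0821−0.254) × (0.5733−0.8354) = (-5.689)×(-0.2621) = 1.491 mol·L⁻¹.
Y_N = C_N/C_{M0} = 1.491/3.85 = 0.387.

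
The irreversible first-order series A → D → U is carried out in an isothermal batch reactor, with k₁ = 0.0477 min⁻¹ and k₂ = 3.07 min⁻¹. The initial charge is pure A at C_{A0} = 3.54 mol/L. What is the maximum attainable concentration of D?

0.0515 mol/L

At the optimum, C_{D,max}/C_{A0} = (k₁/k₂)^[k₂/(k₂−k₁)].
= (0.0477/3.07)^(3.07/(3.07−0.0477)) = (0.01554)^(1.016) = 0.01455.
C_{D,max} = 0.01455×3.54 = 0.0515 mol/L.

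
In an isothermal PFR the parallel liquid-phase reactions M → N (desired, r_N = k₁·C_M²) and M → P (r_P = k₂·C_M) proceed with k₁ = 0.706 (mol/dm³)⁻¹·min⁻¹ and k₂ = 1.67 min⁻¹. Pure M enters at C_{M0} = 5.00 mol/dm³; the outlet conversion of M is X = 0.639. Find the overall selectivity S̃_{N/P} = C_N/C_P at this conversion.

1.37

C_M = C_{M0}(1−X) = 1.805 mol/dm³.
Along a PFR/batch, dC_P/dC_M = −r_P/(r_N+r_P) = −k₂/(k₂+k₁·C_M).
Integrating from C_{M0} to C_M: C_P = (1.67/0.706)·ln[(1.67+0.706·5.00)/(1.67+0.706·1.80)] = 2.365·ln(5.200/2.944) = 1.345 mol/dm³.
Then C_N = (C_{M0}−C_M) − C_P = 3.195 − 1.345 = 1.850 mol/dm³.
S̃_{N/P} = C_N/C_P = 1.850/1.345 = 1.37.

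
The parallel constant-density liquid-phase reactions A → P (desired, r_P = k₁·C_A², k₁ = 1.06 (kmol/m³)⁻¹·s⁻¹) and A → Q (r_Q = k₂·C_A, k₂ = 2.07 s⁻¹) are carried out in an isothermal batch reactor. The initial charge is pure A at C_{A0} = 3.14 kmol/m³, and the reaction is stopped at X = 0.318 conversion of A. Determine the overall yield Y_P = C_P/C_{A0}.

0.182

C_A = C_{A0}(1−X) = 2.141 kmol/m³.
Along a PFR/batch, dC_Q/dC_A = −r_Q/(r_P+r_Q) = −k₂/(k₂+k₁·C_A).
Integrating from C_{A0} to C_A: C_Q = (2.07/1.06)·ln[(2.07+1.06·3.14)/(2.07+1.06·2.14)] = 1.953·ln(5.398/4.340) = 0.4262 kmol/m³.
Then C_P = (C_{A0}−C_A) − C_Q = 0.9985 − 0.4262 = 0.5723 kmol/m³.
Y_P = C_P/C_{A0} = 0.5723/3.14 = 0.182.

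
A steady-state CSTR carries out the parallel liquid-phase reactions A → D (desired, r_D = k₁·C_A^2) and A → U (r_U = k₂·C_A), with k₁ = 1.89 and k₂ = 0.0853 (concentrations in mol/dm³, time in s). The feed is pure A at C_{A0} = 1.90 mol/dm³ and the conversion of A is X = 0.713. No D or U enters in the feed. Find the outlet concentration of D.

Exit C_A = C_{A0}(1−X) = 1.90×0.287 = 0.5453 mol/dm³.
In a CSTR the entire volume is at exit conditions, so r_D = 1.89×0.5453^2 = 0.5620 and r_U = 0.0853×0.5453 = 0.04651.
Fraction of consumed A going to D: r_D/(r_D+r_U) = 0.9236.
C_D = 0.9236·C_{A0}·X = 0.9236×1.90×0.713 = 1.25 mol/dm³.

1.25 mol/dm³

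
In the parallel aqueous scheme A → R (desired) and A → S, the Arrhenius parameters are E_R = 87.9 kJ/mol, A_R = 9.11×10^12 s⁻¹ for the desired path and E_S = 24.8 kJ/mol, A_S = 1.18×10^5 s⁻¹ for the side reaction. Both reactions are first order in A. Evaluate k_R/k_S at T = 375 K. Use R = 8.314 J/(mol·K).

k_R/k_S = (A_R/A_S)·exp[−(E_R−E_S)/(RT)] = (A_R/A_S)·exp[(E_S−E_R)/(RT)].
(E_S−E_R)/(RT) = (24.8−87.9)×10³/(8.314×375) = -63100/3118 = -20.24.
k_R/k_S = (9.11×10^12/1.18×10^5)·exp(-20.24) = 7.720×10^7 × 1.623×10^-9 = 0.125.

0.125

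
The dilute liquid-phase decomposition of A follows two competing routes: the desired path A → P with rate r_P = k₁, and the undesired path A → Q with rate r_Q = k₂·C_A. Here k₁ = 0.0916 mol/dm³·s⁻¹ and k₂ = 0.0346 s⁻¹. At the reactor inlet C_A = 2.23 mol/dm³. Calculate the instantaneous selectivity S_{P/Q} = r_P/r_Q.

S_{P/Q} = r_P/r_Q = (k₁)/(k₂·C_A) = (k₁/k₂)·C_A⁻¹.
= (0.0916) / (0.0346×2.230) = 0.09160/0.07716 = 1.19.
The undesired path is higher order in A, so low C_A (CSTR or dilute feed) favours P.

1.19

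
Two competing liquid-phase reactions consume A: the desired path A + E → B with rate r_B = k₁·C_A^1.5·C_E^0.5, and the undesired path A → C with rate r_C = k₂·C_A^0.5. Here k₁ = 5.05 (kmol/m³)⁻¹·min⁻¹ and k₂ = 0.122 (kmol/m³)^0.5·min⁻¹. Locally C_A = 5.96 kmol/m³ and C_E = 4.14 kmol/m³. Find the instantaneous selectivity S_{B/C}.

S_{B/C} = r_B/r_C = (k₁·C_A^1.5·C_E^0.5)/(k₂·C_A^0.5) = (k₁/k₂)·C_A·C_E^0.5.
= (5.05×5.960^1.5×4.140^0.5) / (0.122×5.960^0.5) = 149.5/0.2978 = 502.

502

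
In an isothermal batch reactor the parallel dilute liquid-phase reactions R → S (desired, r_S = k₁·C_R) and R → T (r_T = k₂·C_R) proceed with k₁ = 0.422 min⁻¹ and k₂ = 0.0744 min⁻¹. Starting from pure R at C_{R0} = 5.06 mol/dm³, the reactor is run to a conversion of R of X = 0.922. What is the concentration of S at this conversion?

C_R = C_{R0}(1−X) = 0.3947 mol/dm³.
Both paths are first order in R, so the instantaneous fraction to S is constant: dC_S/d(−C_R) = k₁/(k₁+k₂) = 0.8501.
C_S = 0.8501·(C_{R0}−C_R) = 0.8501×4.665 = 3.97 mol/dm³.

3.97 mol/dm³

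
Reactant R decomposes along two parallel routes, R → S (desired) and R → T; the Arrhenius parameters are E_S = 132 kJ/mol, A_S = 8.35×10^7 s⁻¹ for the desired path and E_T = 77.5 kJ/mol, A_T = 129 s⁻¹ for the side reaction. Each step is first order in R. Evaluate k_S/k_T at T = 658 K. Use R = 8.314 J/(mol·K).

Since both paths have the same order in R, the concentration cancels and S_{S/T} = k_S/k_T = (A_S/A_T)·exp[(E_T−E_S)/(RT)].
(E_T−E_S)/(RT) = (77.5−132)×10³/(8.314×658) = -54500/5471 = -9.962.
k_S/k_T = (8.35×10^7/129)·exp(-9.962) = 6.473×10^5 × 4.714×10^-5 = 30.5.
Since E_S > E_T, raising the temperature improves selectivity toward S.

30.5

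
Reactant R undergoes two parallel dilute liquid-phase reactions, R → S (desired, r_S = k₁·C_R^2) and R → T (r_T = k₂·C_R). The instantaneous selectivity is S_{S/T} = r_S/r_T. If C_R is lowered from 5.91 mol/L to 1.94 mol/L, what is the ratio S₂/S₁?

0.328

S_{S/T} = (k₁/k₂)·C_R, so S₂/S₁ = (C_{R,2}/C_{R,1}).
= 1.94/5.91 = 0.328.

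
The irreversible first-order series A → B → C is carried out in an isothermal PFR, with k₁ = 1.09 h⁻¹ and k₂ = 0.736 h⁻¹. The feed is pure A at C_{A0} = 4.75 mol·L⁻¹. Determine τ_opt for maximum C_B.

1.11 h

Setting dC_B/dτ = 0 gives τ_opt = ln(k₂/k₁)/(k₂−k₁).
= ln(0.736/1.09)/(0.736−1.09) = ln(0.6752)/-0.3540 = -0.3927/-0.3540 = 1.11 h.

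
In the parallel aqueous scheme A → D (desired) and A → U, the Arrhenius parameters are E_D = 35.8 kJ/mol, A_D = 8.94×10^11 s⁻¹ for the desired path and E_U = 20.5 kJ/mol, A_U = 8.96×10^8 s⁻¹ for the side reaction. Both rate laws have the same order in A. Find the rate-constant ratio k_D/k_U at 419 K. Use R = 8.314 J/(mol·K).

With equal orders, S_{D/U} = k_D/k_U = (A_D/A_U)·exp[(E_U−E_D)/(RT)].
(E_U−E_D)/(RT) = (20.5−35.8)×10³/(8.314×419) = -15300/3484 = -4.392.
k_D/k_U = (8.94×10^11/8.96×10^8)·exp(-4.392) = 997.8 × 0.01238 = 12.3.
Since E_D > E_U, raising the temperature improves selectivity toward D.

12.3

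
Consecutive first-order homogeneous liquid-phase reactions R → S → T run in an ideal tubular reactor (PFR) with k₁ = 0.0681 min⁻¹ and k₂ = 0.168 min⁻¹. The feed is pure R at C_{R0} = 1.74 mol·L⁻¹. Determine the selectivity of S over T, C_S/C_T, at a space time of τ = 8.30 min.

1.02

For first-order series with pure R initially, C_S(τ) = k₁C_{R0}/(k₂−k₁)·(e^(−k₁τ) − e^(−k₂τ)).
e^(−k₁τ) = e^(−0.0681×8.30) = e^(−0.5652) = 0.5682; e^(−k₂τ) = e^(−1.394) = 0.2480.
C_S = 0.0681×1.74/(0.168−0.0681) × (0.5682−0.2480) = 1.186×0.3202 = 0.3799 mol·L⁻¹.
C_R = C_{R0}e^(−k₁τ) = 0.9887 mol·L⁻¹, so C_T = C_{R0}−C_R−C_S = 0.3714 mol·L⁻¹; C_S/C_T = 1.02.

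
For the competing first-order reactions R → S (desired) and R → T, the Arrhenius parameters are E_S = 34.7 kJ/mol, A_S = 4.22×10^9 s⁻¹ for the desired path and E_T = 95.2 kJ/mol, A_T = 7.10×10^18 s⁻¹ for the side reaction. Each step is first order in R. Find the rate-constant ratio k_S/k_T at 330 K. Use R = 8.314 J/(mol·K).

2.24

With equal orders, S_{S/T} = k_S/k_T = (A_S/A_T)·exp[(E_T−E_S)/(RT)].
(E_T−E_S)/(RT) = (95.2−34.7)×10³/(8.314×330) = 60500/2744 = 22.05.
k_S/k_T = (4.22×10^9/7.10×10^18)·exp(22.05) = 5.944×10^-10 × 3.773×10^9 = 2.24.
Since E_S < E_T, lowering the temperature improves selectivity toward S.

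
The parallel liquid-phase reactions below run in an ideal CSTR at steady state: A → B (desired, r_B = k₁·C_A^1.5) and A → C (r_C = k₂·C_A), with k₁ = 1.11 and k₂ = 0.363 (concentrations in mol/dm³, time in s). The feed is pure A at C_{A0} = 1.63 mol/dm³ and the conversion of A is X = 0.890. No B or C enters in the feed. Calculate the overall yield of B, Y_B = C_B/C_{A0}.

Exit C_A = C_{A0}(1−X) = 1.63×0.110 = 0.1793 mol/dm³.
Rates in a CSTR are evaluated at the outlet concentration: r_B = 1.11×0.1793^1.5 = 0.08427, r_C = 0.363×0.1793 = 0.06509.
Fraction of consumed A going to B: r_B/(r_B+r_C) = 0.5642.
C_B = 0.5642·C_{A0}·X = 0.5642×1.63×0.890 = 0.819 mol/dm³; Y_B = C_B/C_{A0} = 0.502.

0.502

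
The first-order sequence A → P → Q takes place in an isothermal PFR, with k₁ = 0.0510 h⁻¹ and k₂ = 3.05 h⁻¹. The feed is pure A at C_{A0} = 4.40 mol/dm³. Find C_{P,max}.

At the optimum, C_{P,max}/C_{A0} = (k₁/k₂)^[k₂/(k₂−k₁)].
= (0.0510/3.05)^(3.05/(3.05−0.0510)) = (0.01672)^(1.017) = 0.01560.
C_{P,max} = 0.01560×4.40 = 0.0686 mol/dm³.

0.0686 mol/dm³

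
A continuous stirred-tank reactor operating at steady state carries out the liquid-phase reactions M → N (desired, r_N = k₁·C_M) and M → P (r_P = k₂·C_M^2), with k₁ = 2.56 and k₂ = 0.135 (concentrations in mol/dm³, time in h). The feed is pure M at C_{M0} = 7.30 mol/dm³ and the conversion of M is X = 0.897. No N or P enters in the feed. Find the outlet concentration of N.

Exit C_M = C_{M0}(1−X) = 7.30×0.103 = 0.7519 mol/dm³.
In a CSTR the entire volume is at exit conditions, so r_N = 2.56×0.7519 = 1.925 and r_P = 0.135×0.7519^2 = 0.07632.
Fraction of consumed M going to N: r_N/(r_N+r_P) = 0.9619.
C_N = 0.9619·C_{M0}·X = 0.9619×7.30×0.897 = 6.30 mol/dm³.

6.30 mol/dm³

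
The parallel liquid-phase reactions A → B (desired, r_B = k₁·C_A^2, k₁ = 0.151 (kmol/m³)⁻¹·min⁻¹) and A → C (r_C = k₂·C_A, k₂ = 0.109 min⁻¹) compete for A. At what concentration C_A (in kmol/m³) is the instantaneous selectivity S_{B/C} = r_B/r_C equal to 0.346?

0.250 kmol/m³

S_{B/C} = (k₁/k₂)·C_A ⇒ C_A = S·k₂/k₁.
= 0.346×0.109/0.151 = 0.250 kmol/m³.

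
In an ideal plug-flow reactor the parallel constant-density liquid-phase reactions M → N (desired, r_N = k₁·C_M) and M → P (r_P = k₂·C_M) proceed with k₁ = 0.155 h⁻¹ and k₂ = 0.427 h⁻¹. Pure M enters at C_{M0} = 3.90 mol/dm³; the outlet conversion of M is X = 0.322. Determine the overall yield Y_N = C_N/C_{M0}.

0.0858

C_M = C_{M0}(1−X) = 2.644 mol/dm³.
Both paths are first order in M, so the instantaneous fraction to N is constant: dC_N/d(−C_M) = k₁/(k₁+k₂) = 0.2663.
C_N = 0.2663·(C_{M0}−C_M) = 0.2663×1.256 = 0.334 mol/dm³.
Y_N = C_N/C_{M0} = 0.3344/3.90 = 0.0858.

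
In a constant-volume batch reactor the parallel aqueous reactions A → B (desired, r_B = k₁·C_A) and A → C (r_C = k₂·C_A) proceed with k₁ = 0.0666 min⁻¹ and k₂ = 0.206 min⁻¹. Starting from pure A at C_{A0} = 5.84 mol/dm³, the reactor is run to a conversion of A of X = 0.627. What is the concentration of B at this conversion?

C_A = C_{A0}(1−X) = 2.178 mol/dm³.
Both paths are first order in A, so the instantaneous fraction to B is constant: dC_B/d(−C_A) = k₁/(k₁+k₂) = 0.2443.
C_B = 0.2443·(C_{A0}−C_A) = 0.2443×3.662 = 0.895 mol/dm³.

0.895 mol/dm³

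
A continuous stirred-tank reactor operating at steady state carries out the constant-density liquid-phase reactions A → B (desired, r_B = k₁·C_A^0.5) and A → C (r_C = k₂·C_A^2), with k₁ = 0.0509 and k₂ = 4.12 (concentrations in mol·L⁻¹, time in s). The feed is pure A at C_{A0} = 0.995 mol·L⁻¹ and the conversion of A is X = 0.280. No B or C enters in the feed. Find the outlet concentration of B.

0.00556 mol·L⁻¹

Exit C_A = C_{A0}(1−X) = 0.995×0.720 = 0.7164 mol·L⁻¹.
In a CSTR the entire volume is at exit conditions, so r_B = 0.0509×0.7164^0.5 = 0.04308 and r_C = 4.12×0.7164^2 = 2.115.
Fraction of consumed A going to B: r_B/(r_B+r_C) = 0.01997.
C_B = 0.01997·C_{A0}·X = 0.01997×0.995×0.280 = 0.00556 mol·L⁻¹.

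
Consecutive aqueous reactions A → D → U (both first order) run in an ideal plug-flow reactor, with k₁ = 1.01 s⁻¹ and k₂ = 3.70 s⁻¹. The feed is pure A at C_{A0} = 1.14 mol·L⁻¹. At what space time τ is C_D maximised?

0.483 s

Setting dC_D/dτ = 0 gives τ_opt = ln(k₂/k₁)/(k₂−k₁).
= ln(3.70/1.01)/(3.70−1.01) = ln(3.663)/2.690 = 1.298/2.690 = 0.483 s.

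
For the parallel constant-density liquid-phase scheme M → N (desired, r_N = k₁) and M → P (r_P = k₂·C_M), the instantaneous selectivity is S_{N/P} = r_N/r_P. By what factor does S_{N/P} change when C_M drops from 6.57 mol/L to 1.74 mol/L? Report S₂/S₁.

3.78

S_{N/P} = (k₁/k₂)·C_M⁻¹, so S₂/S₁ = (C_{M,2}/C_{M,1})⁻¹.
= 6.57/1.74 = 3.78.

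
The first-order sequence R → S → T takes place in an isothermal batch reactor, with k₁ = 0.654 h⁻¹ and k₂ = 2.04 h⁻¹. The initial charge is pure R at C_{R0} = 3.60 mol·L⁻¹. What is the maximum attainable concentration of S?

For a first-order series the maximum intermediate yield is C_{S,max}/C_{R0} = (k₁/k₂)^[k₂/(k₂−k₁)].
= (0.654/2.04)^(2.04/(2.04−0.654)) = (0.3206)^(1.472) = 0.1874.
C_{S,max} = 0.1874×3.60 = 0.675 mol·L⁻¹.

0.675 mol·L⁻¹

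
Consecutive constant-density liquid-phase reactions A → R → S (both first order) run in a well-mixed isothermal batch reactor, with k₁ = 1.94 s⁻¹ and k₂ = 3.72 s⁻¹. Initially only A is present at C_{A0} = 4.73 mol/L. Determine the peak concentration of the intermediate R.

1.21 mol/L

For a first-order series the maximum intermediate yield is C_{R,max}/C_{A0} = (k₁/k₂)^[k₂/(k₂−k₁)].
= (1.94/3.72)^(3.72/(3.72−1.94)) = (0.5215)^(2.090) = 0.2565.
C_{R,max} = 0.2565×4.73 = 1.21 mol/L.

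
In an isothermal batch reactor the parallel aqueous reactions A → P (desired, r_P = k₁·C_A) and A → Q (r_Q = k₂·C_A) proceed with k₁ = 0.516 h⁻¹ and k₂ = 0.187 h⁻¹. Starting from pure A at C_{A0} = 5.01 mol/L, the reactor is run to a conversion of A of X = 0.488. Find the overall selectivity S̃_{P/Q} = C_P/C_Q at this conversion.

2.76

C_A = C_{A0}(1−X) = 2.565 mol/L.
Both paths are first order in A, so the instantaneous fraction to P is constant: dC_P/d(−C_A) = k₁/(k₁+k₂) = 0.7340.
C_P = 0.7340·(C_{A0}−C_A) = 0.7340×2.445 = 1.79 mol/L.
C_Q = (C_{A0}−C_A)−C_P = 0.6503 mol/L; S̃_{P/Q} = 1.795/0.6503 = 2.76.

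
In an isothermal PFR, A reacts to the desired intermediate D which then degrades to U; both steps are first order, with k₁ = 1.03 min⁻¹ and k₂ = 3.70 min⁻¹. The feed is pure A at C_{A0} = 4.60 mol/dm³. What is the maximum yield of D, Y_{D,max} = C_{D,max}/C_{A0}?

0.170

For a first-order series the maximum intermediate yield is C_{D,max}/C_{A0} = (k₁/k₂)^[k₂/(k₂−k₁)].
= (1.03/3.70)^(3.70/(3.70−1.03)) = (0.2784)^(1.386) = 0.1700.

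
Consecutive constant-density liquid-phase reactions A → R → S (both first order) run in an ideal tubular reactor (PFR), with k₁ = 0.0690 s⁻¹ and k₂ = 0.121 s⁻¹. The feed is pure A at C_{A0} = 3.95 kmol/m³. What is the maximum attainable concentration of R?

1.07 kmol/m³

At the optimum, C_{R,max}/C_{A0} = (k₁/k₂)^[k₂/(k₂−k₁)].
= (0.0690/0.121)^(0.121/(0.121−0.0690)) = (0.5702)^(2.327) = 0.2706.
C_{R,max} = 0.2706×3.95 = 1.07 kmol/m³.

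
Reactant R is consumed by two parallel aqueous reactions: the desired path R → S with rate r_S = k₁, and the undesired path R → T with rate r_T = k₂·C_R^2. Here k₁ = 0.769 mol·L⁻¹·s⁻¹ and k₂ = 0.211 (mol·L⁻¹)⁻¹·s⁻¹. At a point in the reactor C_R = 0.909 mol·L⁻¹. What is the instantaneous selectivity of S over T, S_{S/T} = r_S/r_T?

4.41

S_{S/T} = r_S/r_T = (k₁)/(k₂·C_R^2) = (k₁/k₂)·C_R^-2.
= (0.769) / (0.211×0.9090^2) = 0.7690/0.1743 = 4.41.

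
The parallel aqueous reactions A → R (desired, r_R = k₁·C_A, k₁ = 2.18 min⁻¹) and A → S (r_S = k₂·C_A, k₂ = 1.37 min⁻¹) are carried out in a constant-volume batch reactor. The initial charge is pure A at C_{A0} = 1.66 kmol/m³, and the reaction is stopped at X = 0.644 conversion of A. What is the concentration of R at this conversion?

0.656 kmol/m³

C_A = C_{A0}(1−X) = 0.5910 kmol/m³.
Both paths are first order in A, so the instantaneous fraction to R is constant: dC_R/d(−C_A) = k₁/(k₁+k₂) = 0.6141.
C_R = 0.6141·(C_{A0}−C_A) = 0.6141×1.069 = 0.656 kmol/m³.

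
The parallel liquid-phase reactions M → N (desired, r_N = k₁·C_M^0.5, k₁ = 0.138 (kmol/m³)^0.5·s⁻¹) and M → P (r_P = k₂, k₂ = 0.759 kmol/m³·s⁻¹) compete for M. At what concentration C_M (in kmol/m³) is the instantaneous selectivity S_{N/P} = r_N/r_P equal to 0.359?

S_{N/P} = (k₁/k₂)·C_M^0.5 ⇒ C_M = (S·k₂/k₁)^(2).
= (0.359×0.759/0.138)^(2) = (1.974)^(2) = 3.90 kmol/m³.

3.90 kmol/m³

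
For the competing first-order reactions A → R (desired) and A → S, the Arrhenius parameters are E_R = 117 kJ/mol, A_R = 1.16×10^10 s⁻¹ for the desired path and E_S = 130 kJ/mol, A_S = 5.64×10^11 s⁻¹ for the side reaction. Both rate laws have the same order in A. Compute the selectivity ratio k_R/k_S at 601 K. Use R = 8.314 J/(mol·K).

0.277

k_R/k_S = (A_R/A_S)·exp[−(E_R−E_S)/(RT)] = (A_R/A_S)·exp[(E_S−E_R)/(RT)].
(E_S−E_R)/(RT) = (130−117)×10³/(8.314×601) = 13000/4997 = 2.602.
k_R/k_S = (1.16×10^10/5.64×10^11)·exp(2.602) = 0.02057 × 13.49 = 0.277.
Since E_R < E_S, lowering the temperature improves selectivity toward R.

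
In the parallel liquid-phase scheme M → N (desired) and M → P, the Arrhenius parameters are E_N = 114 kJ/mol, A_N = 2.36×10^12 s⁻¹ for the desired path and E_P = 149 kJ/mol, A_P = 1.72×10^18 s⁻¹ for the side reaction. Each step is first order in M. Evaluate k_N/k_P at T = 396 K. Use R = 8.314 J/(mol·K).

0.0568

With equal orders, S_{N/P} = k_N/k_P = (A_N/A_P)·exp[(E_P−E_N)/(RT)].
(E_P−E_N)/(RT) = (149−114)×10³/(8.314×396) = 35000/3292 = 10.63.
k_N/k_P = (2.36×10^12/1.72×10^18)·exp(10.63) = 1.372×10^-6 × 41387 = 0.0568.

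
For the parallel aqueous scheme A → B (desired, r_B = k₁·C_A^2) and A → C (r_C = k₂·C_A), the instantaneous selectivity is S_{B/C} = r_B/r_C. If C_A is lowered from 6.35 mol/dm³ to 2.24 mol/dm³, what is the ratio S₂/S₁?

0.353

S_{B/C} = (k₁/k₂)·C_A, so S₂/S₁ = (C_{A,2}/C_{A,1}).
= 2.24/6.35 = 0.353.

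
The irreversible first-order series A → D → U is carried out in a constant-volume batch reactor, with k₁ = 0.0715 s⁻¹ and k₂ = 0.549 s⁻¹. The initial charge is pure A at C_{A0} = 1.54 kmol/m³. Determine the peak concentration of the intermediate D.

0.148 kmol/m³

At the optimum, C_{D,max}/C_{A0} = (k₁/k₂)^[k₂/(k₂−k₁)].
= (0.0715/0.549)^(0.549/(0.549−0.0715)) = (0.1302)^(1.150) = 0.09598.
C_{D,max} = 0.09598×1.54 = 0.148 kmol/m³.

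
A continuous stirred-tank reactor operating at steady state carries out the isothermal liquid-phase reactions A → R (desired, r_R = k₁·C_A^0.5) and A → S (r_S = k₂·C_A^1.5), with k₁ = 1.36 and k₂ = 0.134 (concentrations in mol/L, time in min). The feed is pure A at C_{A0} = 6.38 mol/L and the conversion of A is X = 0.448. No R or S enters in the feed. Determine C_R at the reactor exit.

Exit C_A = C_{A0}(1−X) = 6.38×0.552 = 3.522 mol/L.
A CSTR operates uniformly at the exit composition, giving r_R = 2.552 and r_S = 0.8856 (each k·C_A^n at C_A = 3.522).
Fraction of consumed A going to R: r_R/(r_R+r_S) = 0.7424.
C_R = 0.7424·C_{A0}·X = 0.7424×6.38×0.448 = 2.12 mol/L.

2.12 mol/L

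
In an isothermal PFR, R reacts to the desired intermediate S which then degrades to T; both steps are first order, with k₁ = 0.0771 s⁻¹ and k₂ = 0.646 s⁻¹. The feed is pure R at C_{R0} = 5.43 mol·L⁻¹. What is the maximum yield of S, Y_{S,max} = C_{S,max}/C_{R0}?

For a first-order series the maximum intermediate yield is C_{S,max}/C_{R0} = (k₁/k₂)^[k₂/(k₂−k₁)].
= (0.0771/0.646)^(0.646/(0.646−0.0771)) = (0.1193)^(1.136) = 0.08948.

0.0895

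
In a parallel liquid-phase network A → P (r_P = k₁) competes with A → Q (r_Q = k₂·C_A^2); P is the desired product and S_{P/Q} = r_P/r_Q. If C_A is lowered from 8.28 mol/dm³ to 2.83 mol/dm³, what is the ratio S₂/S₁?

S_{P/Q} = (k₁/k₂)·C_A^-2, so S₂/S₁ = (C_{A,2}/C_{A,1})^-2.
= (2.83/8.28)^(-2) = (0.3418)^(-2) = 8.56.
Selectivity toward P rises as C_A falls — low-concentration operation is favoured.

8.56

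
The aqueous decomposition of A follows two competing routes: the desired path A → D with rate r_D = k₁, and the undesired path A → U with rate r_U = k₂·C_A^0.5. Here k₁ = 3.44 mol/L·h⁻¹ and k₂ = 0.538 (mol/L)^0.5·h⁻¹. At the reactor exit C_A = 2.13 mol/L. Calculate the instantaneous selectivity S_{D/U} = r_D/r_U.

4.38

S_{D/U} = r_D/r_U = (k₁)/(k₂·C_A^0.5) = (k₁/k₂)·C_A^-0.5.
= (3.44) / (0.538×2.130^0.5) = 3.440/0.7852 = 4.38.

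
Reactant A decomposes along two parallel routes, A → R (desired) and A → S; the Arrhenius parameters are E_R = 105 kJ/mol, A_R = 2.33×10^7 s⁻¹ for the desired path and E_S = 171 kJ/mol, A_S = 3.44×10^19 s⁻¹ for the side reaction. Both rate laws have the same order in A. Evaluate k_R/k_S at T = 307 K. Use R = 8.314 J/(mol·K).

0.115

With equal orders, S_{R/S} = k_R/k_S = (A_R/A_S)·exp[(E_S−E_R)/(RT)].
(E_S−E_R)/(RT) = (171−105)×10³/(8.314×307) = 66000/2552 = 25.86.
k_R/k_S = (2.33×10^7/3.44×10^19)·exp(25.86) = 6.773×10^-13 × 1.698×10^11 = 0.115.
Since E_R < E_S, lowering the temperature improves selectivity toward R.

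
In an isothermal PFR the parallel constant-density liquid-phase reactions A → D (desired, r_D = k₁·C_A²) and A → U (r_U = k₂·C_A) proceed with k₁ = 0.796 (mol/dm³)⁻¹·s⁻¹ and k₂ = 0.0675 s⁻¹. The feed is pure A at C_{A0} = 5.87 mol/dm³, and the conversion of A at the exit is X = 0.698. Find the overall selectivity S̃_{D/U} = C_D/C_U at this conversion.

C_A = C_{A0}(1−X) = 1.773 mol/dm³.
Along a PFR/batch, dC_U/dC_A = −r_U/(r_D+r_U) = −k₂/(k₂+k₁·C_A).
Integrating from C_{A0} to C_A: C_U = (0.0675/0.796)·ln[(0.0675+0.796·5.87)/(0.0675+0.796·1.77)] = 0.08480·ln(4.740/1.479) = 0.09879 mol/dm³.
Then C_D = (C_{A0}−C_A) − C_U = 4.097 − 0.09879 = 3.998 mol/dm³.
S̃_{D/U} = C_D/C_U = 3.998/0.09879 = 40.5.

40.5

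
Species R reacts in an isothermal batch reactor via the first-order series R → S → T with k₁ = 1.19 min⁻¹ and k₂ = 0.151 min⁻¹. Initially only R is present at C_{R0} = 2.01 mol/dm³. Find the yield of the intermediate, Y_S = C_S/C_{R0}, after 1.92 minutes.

For first-order series with pure R initially, C_S(t) = k₁C_{R0}/(k₂−k₁)·(e^(−k₁t) − e^(−k₂t)).
e^(−k₁t) = e^(−1.19×1.92) = e^(−2.285) = 0.1018; e^(−k₂t) = e^(−0.2899) = 0.7483.
C_S = 1.19×2.01/(0.151−1.19) × (0.1018−0.7483) = (-2.302)×(-0.6465) = 1.488 mol/dm³.
Y_S = C_S/C_{R0} = 1.488/2.01 = 0.740.

0.740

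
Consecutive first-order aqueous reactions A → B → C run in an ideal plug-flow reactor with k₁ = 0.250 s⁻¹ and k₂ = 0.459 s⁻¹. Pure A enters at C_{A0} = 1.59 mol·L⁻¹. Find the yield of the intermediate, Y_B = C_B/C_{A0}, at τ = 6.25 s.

0.183

Solving the coupled first-order balances gives C_B(τ) = [k₁/(k₂−k₁)]·C_{A0}·(e^(−k₁τ) − e^(−k₂τ)).
e^(−k₁τ) = e^(−0.250×6.25) = e^(−1.562) = 0.2096; e^(−k₂τ) = e^(−2.869) = 0.05677.
C_B = 0.250×1.59/(0.459−0.250) × (0.2096−0.05677) = 1.902×0.1528 = 0.2907 mol·L⁻¹.
Y_B = C_B/C_{A0} = 0.2907/1.59 = 0.183.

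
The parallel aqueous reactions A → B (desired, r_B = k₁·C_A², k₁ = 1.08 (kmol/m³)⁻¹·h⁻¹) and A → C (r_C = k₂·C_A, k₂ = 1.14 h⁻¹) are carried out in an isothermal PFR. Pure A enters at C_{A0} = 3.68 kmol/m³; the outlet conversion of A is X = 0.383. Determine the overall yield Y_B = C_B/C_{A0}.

0.282

C_A = C_{A0}(1−X) = 2.271 kmol/m³.
Along a PFR/batch, dC_C/dC_A = −r_C/(r_B+r_C) = −k₂/(k₂+k₁·C_A).
Integrating from C_{A0} to C_A: C_C = (1.14/1.08)·ln[(1.14+1.08·3.68)/(1.14+1.08·2.27)] = 1.056·ln(5.114/3.592) = 0.3729 kmol/m³.
Then C_B = (C_{A0}−C_A) − C_C = 1.409 − 0.3729 = 1.037 kmol/m³.
Y_B = C_B/C_{A0} = 1.037/3.68 = 0.282.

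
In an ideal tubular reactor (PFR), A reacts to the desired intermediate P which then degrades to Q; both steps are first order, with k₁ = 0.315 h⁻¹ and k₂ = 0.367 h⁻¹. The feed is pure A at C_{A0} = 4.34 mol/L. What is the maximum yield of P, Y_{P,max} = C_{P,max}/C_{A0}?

At the optimum, C_{P,max}/C_{A0} = (k₁/k₂)^[k₂/(k₂−k₁)].
= (0.315/0.367)^(0.367/(0.367−0.315)) = (0.8583)^(7.058) = 0.3402.

0.340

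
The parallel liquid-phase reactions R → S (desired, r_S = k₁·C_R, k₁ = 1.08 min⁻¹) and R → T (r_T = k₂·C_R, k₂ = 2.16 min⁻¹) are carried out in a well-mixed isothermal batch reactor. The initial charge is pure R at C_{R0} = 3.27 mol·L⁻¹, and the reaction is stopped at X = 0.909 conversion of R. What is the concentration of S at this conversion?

C_R = C_{R0}(1−X) = 0.2976 mol·L⁻¹.
Both paths are first order in R, so the instantaneous fraction to S is constant: dC_S/d(−C_R) = k₁/(k₁+k₂) = 0.3333.
C_S = 0.3333·(C_{R0}−C_R) = 0.3333×2.972 = 0.991 mol·L⁻¹.

0.991 mol·L⁻¹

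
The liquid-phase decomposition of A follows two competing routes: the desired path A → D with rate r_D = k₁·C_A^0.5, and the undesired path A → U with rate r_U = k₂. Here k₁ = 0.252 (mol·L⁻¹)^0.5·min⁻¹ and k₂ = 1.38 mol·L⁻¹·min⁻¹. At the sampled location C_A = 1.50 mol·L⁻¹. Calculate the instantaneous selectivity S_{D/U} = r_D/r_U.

S_{D/U} = r_D/r_U = (k₁·C_A^0.5)/(k₂) = (k₁/k₂)·C_A^0.5.
= (0.252×1.500^0.5) / (1.38) = 0.3086/1.380 = 0.224.

0.224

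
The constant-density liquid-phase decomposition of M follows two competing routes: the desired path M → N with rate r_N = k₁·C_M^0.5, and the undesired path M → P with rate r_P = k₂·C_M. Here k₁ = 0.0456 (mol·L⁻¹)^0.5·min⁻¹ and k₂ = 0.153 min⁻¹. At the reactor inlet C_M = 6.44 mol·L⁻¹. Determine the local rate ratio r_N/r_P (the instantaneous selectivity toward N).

S_{N/P} = r_N/r_P = (k₁·C_M^0.5)/(k₂·C_M) = (k₁/k₂)·C_M^-0.5.
= (0.0456×6.440^0.5) / (0.153×6.440) = 0.1157/0.9853 = 0.117.

0.117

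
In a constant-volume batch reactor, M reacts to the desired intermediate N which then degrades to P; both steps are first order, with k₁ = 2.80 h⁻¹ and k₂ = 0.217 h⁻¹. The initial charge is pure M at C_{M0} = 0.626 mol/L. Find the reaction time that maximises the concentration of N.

For first-order series the maximum of C_N occurs at t_opt = ln(k₂/k₁)/(k₂−k₁).
= ln(0.217/2.80)/(0.217−2.80) = ln(0.07750)/-2.583 = -2.557/-2.583 = 0.990 h.

0.990 h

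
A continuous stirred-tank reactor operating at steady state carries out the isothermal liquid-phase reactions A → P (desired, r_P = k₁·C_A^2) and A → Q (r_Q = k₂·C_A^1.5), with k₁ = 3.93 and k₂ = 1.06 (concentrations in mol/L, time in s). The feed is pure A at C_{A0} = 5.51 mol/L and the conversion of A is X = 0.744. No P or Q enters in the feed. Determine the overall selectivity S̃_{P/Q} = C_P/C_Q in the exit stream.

4.40

Exit C_A = C_{A0}(1−X) = 5.51×0.256 = 1.411 mol/L.
A CSTR operates uniformly at the exit composition, giving r_P = 7.819 and r_Q = 1.776 (each k·C_A^n at C_A = 1.411).
Overall selectivity = C_P/C_Q = r_Pτ/(r_Qτ) = r_P/r_Q = 4.40.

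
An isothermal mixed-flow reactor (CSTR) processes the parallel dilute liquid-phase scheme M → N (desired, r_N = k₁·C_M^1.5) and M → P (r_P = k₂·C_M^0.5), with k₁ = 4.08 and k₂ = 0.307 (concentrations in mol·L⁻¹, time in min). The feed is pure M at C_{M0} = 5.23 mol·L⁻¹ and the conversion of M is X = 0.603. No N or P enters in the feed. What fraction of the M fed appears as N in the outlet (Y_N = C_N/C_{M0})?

Exit C_M = C_{M0}(1−X) = 5.23×0.397 = 2.076 mol·L⁻¹.
Rates in a CSTR are evaluated at the outlet concentration: r_N = 4.08×2.076^1.5 = 12.21, r_P = 0.307×2.076^0.5 = 0.4424.
Fraction of consumed M going to N: r_N/(r_N+r_P) = 0.9650.
C_N = 0.9650·C_{M0}·X = 0.9650×5.23×0.603 = 3.04 mol·L⁻¹; Y_N = C_N/C_{M0} = 0.582.

0.582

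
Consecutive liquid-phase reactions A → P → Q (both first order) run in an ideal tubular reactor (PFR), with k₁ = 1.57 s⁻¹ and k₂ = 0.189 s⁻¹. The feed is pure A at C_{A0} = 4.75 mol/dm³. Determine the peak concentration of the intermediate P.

At the optimum, C_{P,max}/C_{A0} = (k₁/k₂)^[k₂/(k₂−k₁)].
= (1.57/0.189)^(0.189/(0.189−1.57)) = (8.307)^(-0.1369) = 0.7485.
C_{P,max} = 0.7485×4.75 = 3.56 mol/dm³.

3.56 mol/dm³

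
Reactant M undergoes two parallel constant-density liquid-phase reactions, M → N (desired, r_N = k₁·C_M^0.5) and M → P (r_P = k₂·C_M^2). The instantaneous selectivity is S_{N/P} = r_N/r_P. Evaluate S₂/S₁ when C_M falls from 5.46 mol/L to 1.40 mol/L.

S_{N/P} = (k₁/k₂)·C_M^-1.5, so S₂/S₁ = (C_{M,2}/C_{M,1})^-1.5.
= (1.40/5.46)^(-1.5) = (0.2564)^(-1.5) = 7.70.
Selectivity toward N rises as C_M falls — low-concentration operation is favoured.

7.70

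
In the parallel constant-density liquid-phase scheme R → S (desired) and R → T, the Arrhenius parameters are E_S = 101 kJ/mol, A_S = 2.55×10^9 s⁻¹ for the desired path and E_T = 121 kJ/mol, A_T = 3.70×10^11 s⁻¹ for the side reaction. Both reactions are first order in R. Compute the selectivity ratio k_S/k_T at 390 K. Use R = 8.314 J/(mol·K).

Since both paths have the same order in R, the concentration cancels and S_{S/T} = k_S/k_T = (A_S/A_T)·exp[(E_T−E_S)/(RT)].
(E_T−E_S)/(RT) = (121−101)×10³/(8.314×390) = 20000/3242 = 6.168.
k_S/k_T = (2.55×10^9/3.70×10^11)·exp(6.168) = 0.006892 × 477.3 = 3.29.
Since E_S < E_T, lowering the temperature improves selectivity toward S.

3.29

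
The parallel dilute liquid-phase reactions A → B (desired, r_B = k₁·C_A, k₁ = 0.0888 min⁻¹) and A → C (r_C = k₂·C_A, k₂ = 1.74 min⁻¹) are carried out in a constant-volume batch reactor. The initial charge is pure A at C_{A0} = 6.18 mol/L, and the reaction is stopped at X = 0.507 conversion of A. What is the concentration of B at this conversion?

0.152 mol/L

C_A = C_{A0}(1−X) = 3.047 mol/L.
Both paths are first order in A, so the instantaneous fraction to B is constant: dC_B/d(−C_A) = k₁/(k₁+k₂) = 0.04856.
C_B = 0.04856·(C_{A0}−C_A) = 0.04856×3.133 = 0.152 mol/L.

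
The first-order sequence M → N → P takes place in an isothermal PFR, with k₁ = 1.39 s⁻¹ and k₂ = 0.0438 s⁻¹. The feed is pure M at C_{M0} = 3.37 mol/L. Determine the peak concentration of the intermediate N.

3.01 mol/L

For a first-order series the maximum intermediate yield is C_{N,max}/C_{M0} = (k₁/k₂)^[k₂/(k₂−k₁)].
= (1.39/0.0438)^(0.0438/(0.0438−1.39)) = (31.74)^(-0.03254) = 0.8936.
C_{N,max} = 0.8936×3.37 = 3.01 mol/L.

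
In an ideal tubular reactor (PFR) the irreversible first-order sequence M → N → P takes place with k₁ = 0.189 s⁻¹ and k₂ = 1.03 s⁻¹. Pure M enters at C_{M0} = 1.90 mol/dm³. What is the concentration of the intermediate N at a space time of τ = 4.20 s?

Solving the coupled first-order balances gives C_N(τ) = [k₁/(k₂−k₁)]·C_{M0}·(e^(−k₁τ) − e^(−k₂τ)).
e^(−k₁τ) = e^(−0.189×4.20) = e^(−0.7938) = 0.4521; e^(−k₂τ) = e^(−4.326) = 0.01322.
C_N = 0.189×1.90/(1.03−0.189) × (0.4521−0.01322) = 0.4270×0.4389 = 0.1874 mol/dm³.

0.187 mol/dm³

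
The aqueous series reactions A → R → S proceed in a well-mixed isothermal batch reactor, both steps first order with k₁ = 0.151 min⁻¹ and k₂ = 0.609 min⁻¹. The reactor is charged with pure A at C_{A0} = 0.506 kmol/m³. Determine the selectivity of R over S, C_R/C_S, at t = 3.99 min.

0.503

The intermediate concentration in a first-order A→B→C sequence is C_R = k₁C_{A0}(e^(−k₁t) − e^(−k₂t))/(k₂−k₁).
e^(−k₁t) = e^(−0.151×3.99) = e^(−0.6025) = 0.5474; e^(−k₂t) = e^(−2.430) = 0.08804.
C_R = 0.151×0.506/(0.609−0.151) × (0.5474−0.08804) = 0.1668×0.4594 = 0.07664 kmol/m³.
C_A = C_{A0}e^(−k₁t) = 0.2770 kmol/m³, so C_S = C_{A0}−C_A−C_R = 0.1524 kmol/m³; C_R/C_S = 0.503.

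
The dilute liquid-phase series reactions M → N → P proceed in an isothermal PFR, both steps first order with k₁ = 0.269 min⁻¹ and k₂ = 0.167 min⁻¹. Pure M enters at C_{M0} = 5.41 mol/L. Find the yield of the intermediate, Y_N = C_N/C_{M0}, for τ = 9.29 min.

The intermediate concentration in a first-order A→B→C sequence is C_N = k₁C_{M0}(e^(−k₁τ) − e^(−k₂τ))/(k₂−k₁).
e^(−k₁τ) = e^(−0.269×9.29) = e^(−2.499) = 0.08217; e^(−k₂τ) = e^(−1.551) = 0.2119.
C_N = 0.269×5.41/(0.167−0.269) × (0.08217−0.2119) = (-14.27)×(-0.1298) = 1.852 mol/L.
Y_N = C_N/C_{M0} = 1.852/5.41 = 0.342.

0.342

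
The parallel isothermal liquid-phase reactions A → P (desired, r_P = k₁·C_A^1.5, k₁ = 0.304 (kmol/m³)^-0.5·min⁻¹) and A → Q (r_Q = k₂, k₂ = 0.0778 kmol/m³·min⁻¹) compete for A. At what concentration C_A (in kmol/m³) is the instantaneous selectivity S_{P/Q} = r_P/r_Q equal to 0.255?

S_{P/Q} = (k₁/k₂)·C_A^1.5 ⇒ C_A = (S·k₂/k₁)^(1/1.5).
= (0.255×0.0778/0.304)^(0.6667) = (0.06526)^(0.6667) = 0.162 kmol/m³.

0.162 kmol/m³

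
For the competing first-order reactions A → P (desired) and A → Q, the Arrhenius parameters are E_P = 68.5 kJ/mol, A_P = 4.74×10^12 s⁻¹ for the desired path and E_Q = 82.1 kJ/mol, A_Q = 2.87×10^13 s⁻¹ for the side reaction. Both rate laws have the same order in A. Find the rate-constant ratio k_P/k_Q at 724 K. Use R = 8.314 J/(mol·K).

1.58

With equal orders, S_{P/Q} = k_P/k_Q = (A_P/A_Q)·exp[(E_Q−E_P)/(RT)].
(E_Q−E_P)/(RT) = (82.1−68.5)×10³/(8.314×724) = 13600/6019 = 2.259.
k_P/k_Q = (4.74×10^12/2.87×10^13)·exp(2.259) = 0.1652 × 9.577 = 1.58.
Since E_P < E_Q, lowering the temperature improves selectivity toward P.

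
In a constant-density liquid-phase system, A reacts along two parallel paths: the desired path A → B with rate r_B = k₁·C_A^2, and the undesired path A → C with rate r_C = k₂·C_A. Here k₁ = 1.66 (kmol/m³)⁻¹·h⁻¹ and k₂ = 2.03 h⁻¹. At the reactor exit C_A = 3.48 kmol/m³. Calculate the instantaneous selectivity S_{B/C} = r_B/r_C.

2.85

S_{B/C} = r_B/r_C = (k₁·C_A^2)/(k₂·C_A) = (k₁/k₂)·C_A.
= (1.66×3.480^2) / (2.03×3.480) = 20.10/7.064 = 2.85.
Since the desired path is higher order in A, keeping C_A high (PFR or concentrated feed) favours B.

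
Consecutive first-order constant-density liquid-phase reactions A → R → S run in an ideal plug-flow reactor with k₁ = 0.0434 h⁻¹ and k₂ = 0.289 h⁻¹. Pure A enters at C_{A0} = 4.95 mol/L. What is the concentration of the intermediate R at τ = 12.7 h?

0.482 mol/L

For first-order series with pure A initially, C_R(τ) = k₁C_{A0}/(k₂−k₁)·(e^(−k₁τ) − e^(−k₂τ)).
e^(−k₁τ) = e^(−0.0434×12.7) = e^(−0.5512) = 0.5763; e^(−k₂τ) = e^(−3.670) = 0.02547.
C_R = 0.0434×4.95/(0.289−0.0434) × (0.5763−0.02547) = 0.8747×0.5508 = 0.4818 mol/L.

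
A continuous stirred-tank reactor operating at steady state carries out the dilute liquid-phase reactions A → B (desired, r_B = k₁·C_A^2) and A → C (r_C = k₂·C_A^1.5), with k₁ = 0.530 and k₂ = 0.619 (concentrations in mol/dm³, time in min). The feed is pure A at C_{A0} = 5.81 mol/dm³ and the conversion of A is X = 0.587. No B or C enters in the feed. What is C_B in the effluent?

Exit C_A = C_{A0}(1−X) = 5.81×0.413 = 2.400 mol/dm³.
Rates in a CSTR are evaluated at the outlet concentration: r_B = 0.530×2.400^2 = 3.052, r_C = 0.619×2.400^1.5 = 2.301.
Fraction of consumed A going to B: r_B/(r_B+r_C) = 0.5701.
C_B = 0.5701·C_{A0}·X = 0.5701×5.81×0.587 = 1.94 mol/dm³.

1.94 mol/dm³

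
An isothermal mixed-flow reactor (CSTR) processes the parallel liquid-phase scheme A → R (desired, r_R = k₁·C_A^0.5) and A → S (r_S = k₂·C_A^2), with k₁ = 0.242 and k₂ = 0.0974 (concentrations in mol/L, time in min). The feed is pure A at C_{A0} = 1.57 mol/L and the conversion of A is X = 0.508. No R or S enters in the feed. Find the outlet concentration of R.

Exit C_A = C_{A0}(1−X) = 1.57×0.492 = 0.7724 mol/L.
A CSTR operates uniformly at the exit composition, giving r_R = 0.2127 and r_S = 0.05812 (each k·C_A^n at C_A = 0.7724).
Fraction of consumed A going to R: r_R/(r_R+r_S) = 0.7854.
C_R = 0.7854·C_{A0}·X = 0.7854×1.57×0.508 = 0.626 mol/L.

0.626 mol/L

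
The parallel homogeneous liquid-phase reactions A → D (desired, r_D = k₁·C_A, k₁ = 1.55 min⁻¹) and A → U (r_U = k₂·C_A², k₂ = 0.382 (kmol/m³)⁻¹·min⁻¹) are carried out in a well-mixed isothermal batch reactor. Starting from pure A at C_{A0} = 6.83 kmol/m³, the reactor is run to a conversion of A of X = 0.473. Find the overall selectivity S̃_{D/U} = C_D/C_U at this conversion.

0.792

C_A = C_{A0}(1−X) = 3.599 kmol/m³.
Along a PFR/batch, dC_D/dC_A = −r_D/(r_D+r_U) = −k₁/(k₁+k₂·C_A).
Integrating from C_{A0} to C_A: C_D = (1.55/0.382)·ln[(1.55+0.382·6.83)/(1.55+0.382·3.60)] = 4.058·ln(4.159/2.925) = 1.428 kmol/m³.
C_U = (C_{A0}−C_A)−C_D = 1.802 kmol/m³; S̃_{D/U} = 1.428/1.802 = 0.792.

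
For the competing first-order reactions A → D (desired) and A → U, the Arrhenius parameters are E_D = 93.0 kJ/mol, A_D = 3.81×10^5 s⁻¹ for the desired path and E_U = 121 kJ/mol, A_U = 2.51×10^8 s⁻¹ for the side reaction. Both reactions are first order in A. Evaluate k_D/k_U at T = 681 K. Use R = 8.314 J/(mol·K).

0.213

k_D/k_U = (A_D/A_U)·exp[−(E_D−E_U)/(RT)] = (A_D/A_U)·exp[(E_U−E_D)/(RT)].
(E_U−E_D)/(RT) = (121−93.0)×10³/(8.314×681) = 28000/5662 = 4.945.
k_D/k_U = (3.81×10^5/2.51×10^8)·exp(4.945) = 0.001518 × 140.5 = 0.213.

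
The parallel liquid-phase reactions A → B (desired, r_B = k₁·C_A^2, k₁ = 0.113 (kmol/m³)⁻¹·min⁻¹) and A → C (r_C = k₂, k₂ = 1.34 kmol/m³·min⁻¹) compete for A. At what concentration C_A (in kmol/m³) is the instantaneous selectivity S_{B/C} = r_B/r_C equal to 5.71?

S_{B/C} = (k₁/k₂)·C_A^2 ⇒ C_A = (S·k₂/k₁)^(0.5).
= (5.71×1.34/0.113)^(0.5) = (67.71)^(0.5) = 8.23 kmol/m³.

8.23 kmol/m³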